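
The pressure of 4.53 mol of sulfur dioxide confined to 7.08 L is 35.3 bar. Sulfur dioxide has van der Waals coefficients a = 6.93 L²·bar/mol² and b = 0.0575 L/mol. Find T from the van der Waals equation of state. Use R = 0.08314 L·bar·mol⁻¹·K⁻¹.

T = (P + a n²/V²)(V − nb)/(nR)
P + a n²/V² = 35.3 + (6.93)(4.53)²/(7.08)² = 38.137 bar
V − nb = 7.08 − (4.53)(0.0575) = 6.8195 L
T = (38.137)(6.8195)/((4.53)(0.08314)) = 690.5 K

T ≈ 690.5 K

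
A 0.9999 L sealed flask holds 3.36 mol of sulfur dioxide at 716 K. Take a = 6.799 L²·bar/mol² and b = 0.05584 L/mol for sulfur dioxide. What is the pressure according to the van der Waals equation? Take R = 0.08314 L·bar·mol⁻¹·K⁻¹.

P = nRT/(V − nb) − a n²/V²
nRT/(V − nb) = (3.36)(0.08314)(716)/(0.9999 − 3.36×0.05584) = 200.01/0.81228 = 246.23 bar
a n²/V² = (6.799)(3.36)²/(0.9999)² = 76.773 bar
P = 246.23 − 76.773 = 169.5 bar

P ≈ 169.5 bar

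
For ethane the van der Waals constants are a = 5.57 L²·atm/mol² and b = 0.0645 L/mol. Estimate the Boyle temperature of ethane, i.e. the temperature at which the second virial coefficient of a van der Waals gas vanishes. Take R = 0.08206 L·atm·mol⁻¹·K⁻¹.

For a van der Waals gas the second virial coefficient B₂ = b − a/(RT) vanishes at T_B = a/(Rb).
T_B = 5.57/(0.08206×0.0645) = 5.57/0.0052929 = 1052 K

T_B ≈ 1052 K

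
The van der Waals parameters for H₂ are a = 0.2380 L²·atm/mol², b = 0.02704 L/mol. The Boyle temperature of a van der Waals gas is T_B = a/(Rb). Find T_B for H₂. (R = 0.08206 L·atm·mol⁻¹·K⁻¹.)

For a van der Waals gas the second virial coefficient B₂ = b − a/(RT) vanishes at T_B = a/(Rb).
T_B = 0.2380/(0.08206×0.02704) = 0.2380/0.0022189 = 107.3 K

T_B ≈ 107.3 K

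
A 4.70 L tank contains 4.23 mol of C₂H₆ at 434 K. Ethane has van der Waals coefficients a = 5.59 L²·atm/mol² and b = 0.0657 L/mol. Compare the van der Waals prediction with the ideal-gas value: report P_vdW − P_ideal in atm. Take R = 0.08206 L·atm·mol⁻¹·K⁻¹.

ΔP ≈ -2.514 atm

Ideal: P_ideal = nRT/V = (4.23)(0.08206)(434)/4.70 = 32.0526 atm
vdW: P = nRT/(V − nb) − a n²/V² = 150.647/4.42209 − 100.021/22.0900 = 34.0669 − 4.52789 = 29.5390 atm
ΔP = 29.5390 − 32.0526 = -2.514 atm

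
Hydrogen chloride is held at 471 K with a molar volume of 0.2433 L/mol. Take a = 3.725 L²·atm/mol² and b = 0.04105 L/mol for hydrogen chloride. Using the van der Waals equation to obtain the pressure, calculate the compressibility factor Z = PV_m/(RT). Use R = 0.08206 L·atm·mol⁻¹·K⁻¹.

P = RT/(V_m − b) − a/V_m² = (0.08206)(471)/(0.2433 − 0.04105) − 3.725/(0.2433)²
  = 38.650/0.20225 − 62.928 = 191.10 − 62.928 = 128.17 atm
Z = PV_m/(RT) = (128.17)(0.2433)/((0.08206)(471)) = 31.184/38.650 = 0.8068

Z ≈ 0.8068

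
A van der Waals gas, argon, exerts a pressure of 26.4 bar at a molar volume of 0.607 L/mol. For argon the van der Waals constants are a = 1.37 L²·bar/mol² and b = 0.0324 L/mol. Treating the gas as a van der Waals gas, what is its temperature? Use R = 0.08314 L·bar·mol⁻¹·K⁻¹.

T = (P + a/V_m²)(V_m − b)/R
P + a/V_m² = 26.4 + 1.37/(0.607)² = 30.118 bar
V_m − b = 0.607 − 0.0324 = 0.57460 L/mol
T = (30.118)(0.57460)/0.08314 = 208.2 K

T ≈ 208.2 K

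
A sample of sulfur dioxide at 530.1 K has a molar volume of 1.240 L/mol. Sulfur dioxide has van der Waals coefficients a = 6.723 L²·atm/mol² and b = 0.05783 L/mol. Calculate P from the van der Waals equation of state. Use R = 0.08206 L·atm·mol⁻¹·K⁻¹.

P ≈ 32.42 atm

P = RT/(V_m − b) − a/V_m²
RT/(V_m − b) = (0.08206)(530.1)/(1.240 − 0.05783) = 43.500/1.1822 = 36.796 atm
a/V_m² = 6.723/(1.240)² = 4.3724 atm
P = 36.796 − 4.3724 = 32.42 atm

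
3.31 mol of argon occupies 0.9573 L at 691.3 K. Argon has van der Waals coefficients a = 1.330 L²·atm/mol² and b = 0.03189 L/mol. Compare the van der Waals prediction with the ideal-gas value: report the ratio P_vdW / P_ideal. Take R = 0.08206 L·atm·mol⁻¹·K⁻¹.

Ideal: P_ideal = nRT/V = (3.31)(0.08206)(691.3)/0.9573 = 196.145 atm
vdW: P = nRT/(V − nb) − a n²/V² = 187.770/0.851744 − 14.5716/0.916423 = 220.454 − 15.9005 = 204.554 atm
Ratio = 204.554/196.145 = 1.043

P_vdW / P_ideal ≈ 1.043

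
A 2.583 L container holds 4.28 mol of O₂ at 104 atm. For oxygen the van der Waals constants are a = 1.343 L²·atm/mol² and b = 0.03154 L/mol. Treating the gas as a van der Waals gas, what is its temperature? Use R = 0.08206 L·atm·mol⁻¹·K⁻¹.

T ≈ 750.6 K

T = (P + a n²/V²)(V − nb)/(nR)
P + a n²/V² = 104 + (1.343)(4.28)²/(2.583)² = 107.69 atm
V − nb = 2.583 − (4.28)(0.03154) = 2.4480 L
T = (107.69)(2.4480)/((4.28)(0.08206)) = 750.6 K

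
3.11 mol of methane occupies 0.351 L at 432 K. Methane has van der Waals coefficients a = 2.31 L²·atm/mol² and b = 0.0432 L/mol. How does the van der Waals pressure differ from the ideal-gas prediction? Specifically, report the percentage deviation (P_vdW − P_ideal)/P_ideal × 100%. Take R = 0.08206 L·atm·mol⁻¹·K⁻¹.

4.28 %

Ideal: P_ideal = nRT/V = (3.11)(0.08206)(432)/0.351 = 314.100 atm
vdW: P = nRT/(V − nb) − a n²/V² = 110.249/0.216648 − 22.3426/0.123201 = 508.885 − 181.351 = 327.534 atm
% deviation = (327.534 − 314.100)/314.100 × 100% = 4.28%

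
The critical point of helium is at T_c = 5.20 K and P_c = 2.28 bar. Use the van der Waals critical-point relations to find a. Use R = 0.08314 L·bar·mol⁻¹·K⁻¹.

From T_c = 8a/(27Rb) and P_c = a/(27b²): a = 27 R² T_c²/(64 P_c).
a = 27×(0.08314)²×(5.20)²/(64×2.28) = 5.0465/145.92 = 0.03458 L²·bar/mol²

a ≈ 0.03458 L²·bar/mol²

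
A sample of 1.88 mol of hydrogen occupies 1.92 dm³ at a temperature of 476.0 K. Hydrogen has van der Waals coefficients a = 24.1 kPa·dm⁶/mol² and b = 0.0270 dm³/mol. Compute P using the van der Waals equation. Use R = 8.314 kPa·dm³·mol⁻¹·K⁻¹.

P ≈ 3957 kPa

P = nRT/(V − nb) − a n²/V²
nRT/(V − nb) = (1.88)(8.314)(476.0)/(1.92 − 1.88×0.0270) = 7440.0/1.8692 = 3980.3 kPa
a n²/V² = (24.1)(1.88)²/(1.92)² = 23.106 kPa
P = 3980.3 − 23.106 = 3957 kPa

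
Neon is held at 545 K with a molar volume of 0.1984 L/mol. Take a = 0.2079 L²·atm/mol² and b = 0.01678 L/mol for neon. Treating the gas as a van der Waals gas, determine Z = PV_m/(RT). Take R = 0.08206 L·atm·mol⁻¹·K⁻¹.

P = RT/(V_m − b) − a/V_m² = (0.08206)(545)/(0.1984 − 0.01678) − 0.2079/(0.1984)²
  = 44.723/0.18162 − 5.2817 = 246.24 − 5.2817 = 240.96 atm
Z = PV_m/(RT) = (240.96)(0.1984)/((0.08206)(545)) = 47.806/44.723 = 1.069

Z ≈ 1.069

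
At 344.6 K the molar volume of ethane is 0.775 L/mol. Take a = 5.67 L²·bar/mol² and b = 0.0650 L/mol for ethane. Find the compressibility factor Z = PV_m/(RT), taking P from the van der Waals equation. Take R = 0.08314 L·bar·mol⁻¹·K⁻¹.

P = RT/(V_m − b) − a/V_m² = (0.08314)(344.6)/(0.775 − 0.0650) − 5.67/(0.775)²
  = 28.650/0.71000 − 9.4402 = 40.352 − 9.4402 = 30.912 bar
Z = PV_m/(RT) = (30.912)(0.775)/((0.08314)(344.6)) = 23.957/28.650 = 0.8362

Z ≈ 0.8362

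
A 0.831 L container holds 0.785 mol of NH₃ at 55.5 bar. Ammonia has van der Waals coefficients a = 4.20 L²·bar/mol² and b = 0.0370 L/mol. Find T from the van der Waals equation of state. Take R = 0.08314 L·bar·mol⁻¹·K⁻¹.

T = (P + a n²/V²)(V − nb)/(nR)
P + a n²/V² = 55.5 + (4.20)(0.785)²/(0.831)² = 59.248 bar
V − nb = 0.831 − (0.785)(0.0370) = 0.80196 L
T = (59.248)(0.80196)/((0.785)(0.08314)) = 728.0 K

T ≈ 728.0 K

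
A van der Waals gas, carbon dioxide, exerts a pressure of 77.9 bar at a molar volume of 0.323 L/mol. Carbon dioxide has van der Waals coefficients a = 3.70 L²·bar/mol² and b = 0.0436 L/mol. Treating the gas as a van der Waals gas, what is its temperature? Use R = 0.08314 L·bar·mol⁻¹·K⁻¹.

T ≈ 381.0 K

T = (P + a/V_m²)(V_m − b)/R
P + a/V_m² = 77.9 + 3.70/(0.323)² = 113.36 bar
V_m − b = 0.323 − 0.0436 = 0.27940 L/mol
T = (113.36)(0.27940)/0.08314 = 381.0 K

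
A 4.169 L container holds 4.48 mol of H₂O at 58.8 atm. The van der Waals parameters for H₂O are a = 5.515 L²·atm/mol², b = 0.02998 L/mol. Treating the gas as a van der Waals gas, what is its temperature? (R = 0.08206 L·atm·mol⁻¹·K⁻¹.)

T = (P + a n²/V²)(V − nb)/(nR)
P + a n²/V² = 58.8 + (5.515)(4.48)²/(4.169)² = 65.169 atm
V − nb = 4.169 − (4.48)(0.02998) = 4.0347 L
T = (65.169)(4.0347)/((4.48)(0.08206)) = 715.2 K

T ≈ 715.2 K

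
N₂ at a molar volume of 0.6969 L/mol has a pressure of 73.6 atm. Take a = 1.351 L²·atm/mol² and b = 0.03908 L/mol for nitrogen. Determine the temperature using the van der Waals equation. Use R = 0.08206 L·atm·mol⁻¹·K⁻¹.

T = (P + a/V_m²)(V_m − b)/R
P + a/V_m² = 73.6 + 1.351/(0.6969)² = 76.382 atm
V_m − b = 0.6969 − 0.03908 = 0.65782 L/mol
T = (76.382)(0.65782)/0.08206 = 612.3 K

T ≈ 612.3 K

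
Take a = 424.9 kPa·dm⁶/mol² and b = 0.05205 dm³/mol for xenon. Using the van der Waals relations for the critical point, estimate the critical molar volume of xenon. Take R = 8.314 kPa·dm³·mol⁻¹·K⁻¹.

For a van der Waals gas, V_m,c = 3b.
V_m,c = 3×0.05205 = 0.1562 dm³/mol

V_m,c ≈ 0.1562 dm³/mol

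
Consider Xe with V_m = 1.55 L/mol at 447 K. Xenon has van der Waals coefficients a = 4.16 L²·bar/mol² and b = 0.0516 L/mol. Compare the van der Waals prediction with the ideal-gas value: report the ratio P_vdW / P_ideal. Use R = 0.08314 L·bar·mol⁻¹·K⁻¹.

P_vdW / P_ideal ≈ 0.9622

Ideal: P_ideal = RT/V_m = (0.08314)(447)/1.55 = 23.9765 bar
vdW: P = RT/(V_m − b) − a/V_m² = 37.1636/1.49840 − 4.16/2.40250 = 24.8022 − 1.73153 = 23.0707 bar
Ratio = 23.0707/23.9765 = 0.9622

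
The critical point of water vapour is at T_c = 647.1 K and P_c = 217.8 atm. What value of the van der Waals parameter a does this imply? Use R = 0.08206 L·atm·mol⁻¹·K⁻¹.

a ≈ 5.462 L²·atm/mol²

From T_c = 8a/(27Rb) and P_c = a/(27b²): a = 27 R² T_c²/(64 P_c).
a = 27×(0.08206)²×(647.1)²/(64×217.8) = 76132/13939 = 5.462 L²·atm/mol²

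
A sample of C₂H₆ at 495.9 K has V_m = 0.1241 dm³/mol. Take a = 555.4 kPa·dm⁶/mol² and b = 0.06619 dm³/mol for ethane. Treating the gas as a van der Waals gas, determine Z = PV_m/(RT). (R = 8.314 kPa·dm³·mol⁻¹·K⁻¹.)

P = RT/(V_m − b) − a/V_m² = (8.314)(495.9)/(0.1241 − 0.06619) − 555.4/(0.1241)²
  = 4122.9/0.057910 − 36063 = 71195 − 36063 = 35132 kPa
Z = PV_m/(RT) = (35132)(0.1241)/((8.314)(495.9)) = 4359.9/4122.9 = 1.057

Z ≈ 1.057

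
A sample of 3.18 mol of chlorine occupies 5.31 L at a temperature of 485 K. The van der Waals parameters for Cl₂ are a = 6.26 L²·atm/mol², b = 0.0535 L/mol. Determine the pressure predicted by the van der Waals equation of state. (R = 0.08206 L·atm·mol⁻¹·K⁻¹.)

P ≈ 22.38 atm

P = nRT/(V − nb) − a n²/V²
nRT/(V − nb) = (3.18)(0.08206)(485)/(5.31 − 3.18×0.0535) = 126.56/5.1399 = 24.623 atm
a n²/V² = (6.26)(3.18)²/(5.31)² = 2.2451 atm
P = 24.623 − 2.2451 = 22.38 atm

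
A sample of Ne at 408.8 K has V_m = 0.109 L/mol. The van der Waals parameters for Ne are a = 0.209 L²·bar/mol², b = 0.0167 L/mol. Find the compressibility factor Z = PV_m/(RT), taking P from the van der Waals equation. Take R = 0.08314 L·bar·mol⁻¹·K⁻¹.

P = RT/(V_m − b) − a/V_m² = (0.08314)(408.8)/(0.109 − 0.0167) − 0.209/(0.109)²
  = 33.988/0.092300 − 17.591 = 368.23 − 17.591 = 350.64 bar
Z = PV_m/(RT) = (350.64)(0.109)/((0.08314)(408.8)) = 38.220/33.988 = 1.125

Z ≈ 1.125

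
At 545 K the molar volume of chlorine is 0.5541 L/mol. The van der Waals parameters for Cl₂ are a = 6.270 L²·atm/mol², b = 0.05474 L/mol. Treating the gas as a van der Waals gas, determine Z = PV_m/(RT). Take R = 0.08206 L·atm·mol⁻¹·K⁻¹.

P = RT/(V_m − b) − a/V_m² = (0.08206)(545)/(0.5541 − 0.05474) − 6.270/(0.5541)²
  = 44.723/0.49936 − 20.422 = 89.561 − 20.422 = 69.139 atm
Z = PV_m/(RT) = (69.139)(0.5541)/((0.08206)(545)) = 38.310/44.723 = 0.8566

Z ≈ 0.8566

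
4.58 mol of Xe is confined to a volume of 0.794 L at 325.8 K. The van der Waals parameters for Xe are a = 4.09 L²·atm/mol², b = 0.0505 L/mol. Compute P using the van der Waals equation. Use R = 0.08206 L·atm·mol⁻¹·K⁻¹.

P = nRT/(V − nb) − a n²/V²
nRT/(V − nb) = (4.58)(0.08206)(325.8)/(0.794 − 4.58×0.0505) = 122.45/0.56271 = 217.61 atm
a n²/V² = (4.09)(4.58)²/(0.794)² = 136.09 atm
P = 217.61 − 136.09 = 81.52 atm

P ≈ 81.52 atm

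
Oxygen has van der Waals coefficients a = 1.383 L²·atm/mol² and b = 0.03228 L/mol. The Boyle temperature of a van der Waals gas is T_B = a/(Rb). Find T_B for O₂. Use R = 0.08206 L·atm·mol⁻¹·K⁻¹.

T_B ≈ 522.1 K

For a van der Waals gas the second virial coefficient B₂ = b − a/(RT) vanishes at T_B = a/(Rb).
T_B = 1.383/(0.08206×0.03228) = 1.383/0.0026489 = 522.1 K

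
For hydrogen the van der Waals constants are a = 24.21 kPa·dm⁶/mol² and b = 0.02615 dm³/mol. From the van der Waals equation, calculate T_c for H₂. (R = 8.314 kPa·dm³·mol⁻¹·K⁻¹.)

T_c ≈ 32.99 K

For a van der Waals gas, T_c = 8a/(27Rb).
T_c = 8×24.21/(27×8.314×0.02615) = 193.68/5.8701 = 32.99 K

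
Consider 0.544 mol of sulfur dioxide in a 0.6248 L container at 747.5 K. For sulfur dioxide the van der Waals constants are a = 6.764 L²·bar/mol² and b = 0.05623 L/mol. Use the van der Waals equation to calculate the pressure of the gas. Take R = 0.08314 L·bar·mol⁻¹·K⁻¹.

P = nRT/(V − nb) − a n²/V²
nRT/(V − nb) = (0.544)(0.08314)(747.5)/(0.6248 − 0.544×0.05623) = 33.808/0.59421 = 56.896 bar
a n²/V² = (6.764)(0.544)²/(0.6248)² = 5.1277 bar
P = 56.896 − 5.1277 = 51.77 bar

P ≈ 51.77 bar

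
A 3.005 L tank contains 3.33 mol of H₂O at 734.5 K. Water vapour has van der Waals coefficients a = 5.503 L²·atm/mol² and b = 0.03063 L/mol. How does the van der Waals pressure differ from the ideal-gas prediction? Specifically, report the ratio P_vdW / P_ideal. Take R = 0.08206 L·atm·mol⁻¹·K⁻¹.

P_vdW / P_ideal ≈ 0.9340

Ideal: P_ideal = nRT/V = (3.33)(0.08206)(734.5)/3.005 = 66.7918 atm
vdW: P = nRT/(V − nb) − a n²/V² = 200.709/2.90300 − 61.0222/9.03003 = 69.1385 − 6.75770 = 62.3808 atm
Ratio = 62.3808/66.7918 = 0.9340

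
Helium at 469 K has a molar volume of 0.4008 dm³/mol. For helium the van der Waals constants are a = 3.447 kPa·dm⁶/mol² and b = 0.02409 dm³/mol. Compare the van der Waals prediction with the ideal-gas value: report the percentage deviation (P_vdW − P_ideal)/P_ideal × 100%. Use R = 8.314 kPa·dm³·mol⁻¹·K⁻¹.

6.17 %

Ideal: P_ideal = RT/V_m = (8.314)(469)/0.4008 = 9728.71 kPa
vdW: P = RT/(V_m − b) − a/V_m² = 3899.27/0.376710 − 3.447/0.160641 = 10350.9 − 21.4578 = 10329.4 kPa
% deviation = (10329.4 − 9728.71)/9728.71 × 100% = 6.17%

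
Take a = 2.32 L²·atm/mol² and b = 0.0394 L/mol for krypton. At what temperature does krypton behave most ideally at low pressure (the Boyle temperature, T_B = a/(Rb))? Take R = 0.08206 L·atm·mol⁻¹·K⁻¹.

For a van der Waals gas the second virial coefficient B₂ = b − a/(RT) vanishes at T_B = a/(Rb).
T_B = 2.32/(0.08206×0.0394) = 2.32/0.0032332 = 717.6 K

T_B ≈ 717.6 K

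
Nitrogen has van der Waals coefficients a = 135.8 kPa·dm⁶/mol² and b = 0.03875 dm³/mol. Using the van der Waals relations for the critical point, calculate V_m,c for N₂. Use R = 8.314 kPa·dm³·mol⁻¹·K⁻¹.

V_m,c ≈ 0.1163 dm³/mol

For a van der Waals gas, V_m,c = 3b.
V_m,c = 3×0.03875 = 0.1163 dm³/mol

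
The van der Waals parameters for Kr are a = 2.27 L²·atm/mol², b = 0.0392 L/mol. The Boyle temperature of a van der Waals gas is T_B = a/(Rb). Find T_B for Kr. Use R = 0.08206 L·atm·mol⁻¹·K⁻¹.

T_B ≈ 705.7 K

For a van der Waals gas the second virial coefficient B₂ = b − a/(RT) vanishes at T_B = a/(Rb).
T_B = 2.27/(0.08206×0.0392) = 2.27/0.0032168 = 705.7 K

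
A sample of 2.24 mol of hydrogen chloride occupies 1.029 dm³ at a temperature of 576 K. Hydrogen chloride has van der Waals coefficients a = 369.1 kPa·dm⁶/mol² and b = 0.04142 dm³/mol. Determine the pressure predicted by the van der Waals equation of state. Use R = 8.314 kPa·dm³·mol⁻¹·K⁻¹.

P ≈ 9709 kPa

P = nRT/(V − nb) − a n²/V²
nRT/(V − nb) = (2.24)(8.314)(576)/(1.029 − 2.24×0.04142) = 10727/0.93622 = 11458 kPa
a n²/V² = (369.1)(2.24)²/(1.029)² = 1749.1 kPa
P = 11458 − 1749.1 = 9709 kPa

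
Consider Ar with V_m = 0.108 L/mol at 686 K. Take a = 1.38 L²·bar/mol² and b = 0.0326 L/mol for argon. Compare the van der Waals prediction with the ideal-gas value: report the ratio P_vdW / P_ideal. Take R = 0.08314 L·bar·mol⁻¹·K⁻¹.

Ideal: P_ideal = RT/V_m = (0.08314)(686)/0.108 = 528.093 bar
vdW: P = RT/(V_m − b) − a/V_m² = 57.0340/0.0754000 − 1.38/0.0116640 = 756.419 − 118.313 = 638.106 bar
Ratio = 638.106/528.093 = 1.208

P_vdW / P_ideal ≈ 1.208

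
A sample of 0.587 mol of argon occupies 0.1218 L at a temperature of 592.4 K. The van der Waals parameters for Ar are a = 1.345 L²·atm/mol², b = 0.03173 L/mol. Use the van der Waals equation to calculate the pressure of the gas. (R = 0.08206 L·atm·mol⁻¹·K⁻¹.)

P = nRT/(V − nb) − a n²/V²
nRT/(V − nb) = (0.587)(0.08206)(592.4)/(0.1218 − 0.587×0.03173) = 28.535/0.10317 = 276.58 atm
a n²/V² = (1.345)(0.587)²/(0.1218)² = 31.239 atm
P = 276.58 − 31.239 = 245.3 atm

P ≈ 245.3 atm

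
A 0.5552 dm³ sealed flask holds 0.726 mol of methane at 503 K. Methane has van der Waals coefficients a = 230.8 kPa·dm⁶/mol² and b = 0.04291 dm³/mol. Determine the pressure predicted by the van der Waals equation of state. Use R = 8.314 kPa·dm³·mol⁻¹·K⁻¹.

P ≈ 5399 kPa

P = nRT/(V − nb) − a n²/V²
nRT/(V − nb) = (0.726)(8.314)(503)/(0.5552 − 0.726×0.04291) = 3036.1/0.52405 = 5793.5 kPa
a n²/V² = (230.8)(0.726)²/(0.5552)² = 394.65 kPa
P = 5793.5 − 394.65 = 5399 kPa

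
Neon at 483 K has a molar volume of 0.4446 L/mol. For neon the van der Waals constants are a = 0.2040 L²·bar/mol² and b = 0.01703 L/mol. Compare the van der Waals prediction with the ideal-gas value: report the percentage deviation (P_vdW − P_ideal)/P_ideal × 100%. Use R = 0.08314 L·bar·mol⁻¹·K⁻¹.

Ideal: P_ideal = RT/V_m = (0.08314)(483)/0.4446 = 90.3208 bar
vdW: P = RT/(V_m − b) − a/V_m² = 40.1566/0.427570 − 0.2040/0.197669 = 93.9182 − 1.03203 = 92.8862 bar
% deviation = (92.8862 − 90.3208)/90.3208 × 100% = 2.84%

2.84 %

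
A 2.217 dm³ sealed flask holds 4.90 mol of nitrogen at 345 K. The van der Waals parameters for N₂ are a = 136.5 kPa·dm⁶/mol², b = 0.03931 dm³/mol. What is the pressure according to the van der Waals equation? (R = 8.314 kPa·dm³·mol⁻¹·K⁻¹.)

P ≈ 6276 kPa

P = nRT/(V − nb) − a n²/V²
nRT/(V − nb) = (4.90)(8.314)(345)/(2.217 − 4.90×0.03931) = 14055/2.0244 = 6942.8 kPa
a n²/V² = (136.5)(4.90)²/(2.217)² = 666.80 kPa
P = 6942.8 − 666.80 = 6276 kPa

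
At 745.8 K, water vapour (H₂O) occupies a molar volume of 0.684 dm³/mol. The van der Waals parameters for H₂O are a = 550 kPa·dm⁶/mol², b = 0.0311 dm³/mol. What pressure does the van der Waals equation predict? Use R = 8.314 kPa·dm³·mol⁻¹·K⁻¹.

P ≈ 8321 kPa

P = RT/(V_m − b) − a/V_m²
RT/(V_m − b) = (8.314)(745.8)/(0.684 − 0.0311) = 6200.6/0.65290 = 9497.0 kPa
a/V_m² = 550/(0.684)² = 1175.6 kPa
P = 9497.0 − 1175.6 = 8321 kPa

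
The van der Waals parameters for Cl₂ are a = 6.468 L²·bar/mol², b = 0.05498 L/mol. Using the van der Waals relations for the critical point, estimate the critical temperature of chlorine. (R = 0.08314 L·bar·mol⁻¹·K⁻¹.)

T_c ≈ 419.3 K

For a van der Waals gas, T_c = 8a/(27Rb).
T_c = 8×6.468/(27×0.08314×0.05498) = 51.744/0.12342 = 419.3 K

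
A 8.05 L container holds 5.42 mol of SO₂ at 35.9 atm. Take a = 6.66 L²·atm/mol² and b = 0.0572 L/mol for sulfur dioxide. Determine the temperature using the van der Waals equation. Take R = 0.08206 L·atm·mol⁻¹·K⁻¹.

T = (P + a n²/V²)(V − nb)/(nR)
P + a n²/V² = 35.9 + (6.66)(5.42)²/(8.05)² = 38.919 atm
V − nb = 8.05 − (5.42)(0.0572) = 7.7400 L
T = (38.919)(7.7400)/((5.42)(0.08206)) = 677.3 K

T ≈ 677.3 K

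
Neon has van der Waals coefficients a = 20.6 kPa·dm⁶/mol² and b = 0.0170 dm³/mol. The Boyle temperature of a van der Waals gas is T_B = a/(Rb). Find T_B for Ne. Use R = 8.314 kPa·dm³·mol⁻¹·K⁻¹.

For a van der Waals gas the second virial coefficient B₂ = b − a/(RT) vanishes at T_B = a/(Rb).
T_B = 20.6/(8.314×0.0170) = 20.6/0.14134 = 145.7 K

T_B ≈ 145.7 K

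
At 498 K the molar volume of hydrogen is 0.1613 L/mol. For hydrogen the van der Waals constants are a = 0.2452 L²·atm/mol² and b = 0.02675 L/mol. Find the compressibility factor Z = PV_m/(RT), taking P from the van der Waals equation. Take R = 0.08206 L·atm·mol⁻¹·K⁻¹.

Z ≈ 1.162

P = RT/(V_m − b) − a/V_m² = (0.08206)(498)/(0.1613 − 0.02675) − 0.2452/(0.1613)²
  = 40.866/0.13455 − 9.4244 = 303.72 − 9.4244 = 294.30 atm
Z = PV_m/(RT) = (294.30)(0.1613)/((0.08206)(498)) = 47.471/40.866 = 1.162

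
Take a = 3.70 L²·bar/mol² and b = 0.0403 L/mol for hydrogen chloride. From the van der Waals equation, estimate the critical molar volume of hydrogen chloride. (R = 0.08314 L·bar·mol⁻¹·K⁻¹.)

V_m,c ≈ 0.1209 L/mol

For a van der Waals gas, V_m,c = 3b.
V_m,c = 3×0.0403 = 0.1209 L/mol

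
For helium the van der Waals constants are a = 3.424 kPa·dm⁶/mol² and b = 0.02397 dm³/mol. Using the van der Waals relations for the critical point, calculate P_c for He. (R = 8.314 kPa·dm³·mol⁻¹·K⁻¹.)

P_c ≈ 220.7 kPa

For a van der Waals gas, P_c = a/(27b²).
P_c = 3.424/(27×(0.02397)²) = 3.424/0.015513 = 220.7 kPa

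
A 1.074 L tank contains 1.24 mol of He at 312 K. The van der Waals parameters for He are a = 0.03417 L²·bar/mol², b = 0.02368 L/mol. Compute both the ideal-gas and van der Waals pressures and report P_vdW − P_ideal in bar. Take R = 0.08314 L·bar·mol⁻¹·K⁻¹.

ΔP ≈ 0.796 bar

Ideal: P_ideal = nRT/V = (1.24)(0.08314)(312)/1.074 = 29.9490 bar
vdW: P = nRT/(V − nb) − a n²/V² = 32.1652/1.04464 − 0.0525398/1.15348 = 30.7907 − 0.0455489 = 30.7452 bar
ΔP = 30.7452 − 29.9490 = 0.796 bar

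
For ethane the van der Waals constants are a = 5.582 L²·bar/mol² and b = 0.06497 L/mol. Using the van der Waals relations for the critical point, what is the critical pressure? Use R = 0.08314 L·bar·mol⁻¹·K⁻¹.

P_c ≈ 48.98 bar

For a van der Waals gas, P_c = a/(27b²).
P_c = 5.582/(27×(0.06497)²) = 5.582/0.11397 = 48.98 bar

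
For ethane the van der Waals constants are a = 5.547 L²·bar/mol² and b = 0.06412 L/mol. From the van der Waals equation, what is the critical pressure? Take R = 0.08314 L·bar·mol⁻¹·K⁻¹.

For a van der Waals gas, P_c = a/(27b²).
P_c = 5.547/(27×(0.06412)²) = 5.547/0.11101 = 49.97 bar

P_c ≈ 49.97 bar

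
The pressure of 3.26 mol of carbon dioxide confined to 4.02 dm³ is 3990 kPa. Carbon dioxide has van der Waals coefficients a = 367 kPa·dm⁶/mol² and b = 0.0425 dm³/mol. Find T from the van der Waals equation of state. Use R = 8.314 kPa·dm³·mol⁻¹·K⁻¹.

T ≈ 606.0 K

T = (P + a n²/V²)(V − nb)/(nR)
P + a n²/V² = 3990 + (367)(3.26)²/(4.02)² = 4231.4 kPa
V − nb = 4.02 − (3.26)(0.0425) = 3.8815 dm³
T = (4231.4)(3.8815)/((3.26)(8.314)) = 606.0 K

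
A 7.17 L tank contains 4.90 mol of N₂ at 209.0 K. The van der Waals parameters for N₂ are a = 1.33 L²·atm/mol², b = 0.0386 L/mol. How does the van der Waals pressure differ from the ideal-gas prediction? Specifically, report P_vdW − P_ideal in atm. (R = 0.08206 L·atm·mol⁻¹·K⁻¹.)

ΔP ≈ -0.304 atm

Ideal: P_ideal = nRT/V = (4.90)(0.08206)(209.0)/7.17 = 11.7207 atm
vdW: P = nRT/(V − nb) − a n²/V² = 84.0376/6.98086 − 31.9333/51.4089 = 12.0383 − 0.621163 = 11.4171 atm
ΔP = 11.4171 − 11.7207 = -0.304 atm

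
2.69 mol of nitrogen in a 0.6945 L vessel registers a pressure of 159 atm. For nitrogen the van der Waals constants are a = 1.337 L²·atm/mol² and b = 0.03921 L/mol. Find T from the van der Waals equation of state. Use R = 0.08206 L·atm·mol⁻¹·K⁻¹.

T = (P + a n²/V²)(V − nb)/(nR)
P + a n²/V² = 159 + (1.337)(2.69)²/(0.6945)² = 179.06 atm
V − nb = 0.6945 − (2.69)(0.03921) = 0.58903 L
T = (179.06)(0.58903)/((2.69)(0.08206)) = 477.8 K

T ≈ 477.8 K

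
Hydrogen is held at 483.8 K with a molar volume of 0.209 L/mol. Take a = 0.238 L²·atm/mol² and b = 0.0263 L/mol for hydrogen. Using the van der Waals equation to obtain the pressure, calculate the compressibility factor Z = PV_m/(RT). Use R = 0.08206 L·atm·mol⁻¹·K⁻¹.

Z ≈ 1.115

P = RT/(V_m − b) − a/V_m² = (0.08206)(483.8)/(0.209 − 0.0263) − 0.238/(0.209)²
  = 39.701/0.18270 − 5.4486 = 217.30 − 5.4486 = 211.85 atm
Z = PV_m/(RT) = (211.85)(0.209)/((0.08206)(483.8)) = 44.277/39.701 = 1.115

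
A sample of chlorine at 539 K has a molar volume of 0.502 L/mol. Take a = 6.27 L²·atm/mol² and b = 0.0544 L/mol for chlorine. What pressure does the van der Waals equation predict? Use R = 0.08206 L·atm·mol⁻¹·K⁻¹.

P ≈ 73.94 atm

P = RT/(V_m − b) − a/V_m²
RT/(V_m − b) = (0.08206)(539)/(0.502 − 0.0544) = 44.230/0.44760 = 98.816 atm
a/V_m² = 6.27/(0.502)² = 24.881 atm
P = 98.816 − 24.881 = 73.94 atm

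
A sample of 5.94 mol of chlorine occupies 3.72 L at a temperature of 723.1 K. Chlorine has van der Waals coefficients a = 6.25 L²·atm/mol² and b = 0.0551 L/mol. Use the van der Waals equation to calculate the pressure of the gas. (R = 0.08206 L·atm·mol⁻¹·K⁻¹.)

P ≈ 87.95 atm

P = nRT/(V − nb) − a n²/V²
nRT/(V − nb) = (5.94)(0.08206)(723.1)/(3.72 − 5.94×0.0551) = 352.47/3.3927 = 103.89 atm
a n²/V² = (6.25)(5.94)²/(3.72)² = 15.936 atm
P = 103.89 − 15.936 = 87.95 atm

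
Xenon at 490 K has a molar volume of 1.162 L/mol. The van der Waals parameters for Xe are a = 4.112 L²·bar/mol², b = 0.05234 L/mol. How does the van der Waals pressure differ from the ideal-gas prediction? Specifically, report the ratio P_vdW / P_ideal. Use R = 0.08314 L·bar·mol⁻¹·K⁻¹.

Ideal: P_ideal = RT/V_m = (0.08314)(490)/1.162 = 35.0590 bar
vdW: P = RT/(V_m − b) − a/V_m² = 40.7386/1.10966 − 4.112/1.35024 = 36.7127 − 3.04538 = 33.6673 bar
Ratio = 33.6673/35.0590 = 0.9603

P_vdW / P_ideal ≈ 0.9603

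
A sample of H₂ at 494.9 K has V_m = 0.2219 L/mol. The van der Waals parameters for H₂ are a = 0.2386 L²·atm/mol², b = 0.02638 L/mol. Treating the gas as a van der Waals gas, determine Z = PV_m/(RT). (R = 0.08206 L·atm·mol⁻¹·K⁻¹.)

Z ≈ 1.108

P = RT/(V_m − b) − a/V_m² = (0.08206)(494.9)/(0.2219 − 0.02638) − 0.2386/(0.2219)²
  = 40.611/0.19552 − 4.8457 = 207.71 − 4.8457 = 202.86 atm
Z = PV_m/(RT) = (202.86)(0.2219)/((0.08206)(494.9)) = 45.015/40.611 = 1.108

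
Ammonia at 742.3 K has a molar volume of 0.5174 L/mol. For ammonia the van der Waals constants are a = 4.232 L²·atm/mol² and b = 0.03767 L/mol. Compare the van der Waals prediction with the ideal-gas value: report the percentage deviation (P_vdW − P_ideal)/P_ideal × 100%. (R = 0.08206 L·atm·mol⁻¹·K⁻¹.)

Ideal: P_ideal = RT/V_m = (0.08206)(742.3)/0.5174 = 117.729 atm
vdW: P = RT/(V_m − b) − a/V_m² = 60.9131/0.479730 − 4.232/0.267703 = 126.974 − 15.8086 = 111.165 atm
% deviation = (111.165 − 117.729)/117.729 × 100% = -5.58%

-5.58 %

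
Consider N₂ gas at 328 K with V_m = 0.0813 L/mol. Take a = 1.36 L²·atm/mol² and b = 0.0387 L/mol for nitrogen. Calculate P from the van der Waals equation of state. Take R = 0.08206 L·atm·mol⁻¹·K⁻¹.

P ≈ 426.1 atm

P = RT/(V_m − b) − a/V_m²
RT/(V_m − b) = (0.08206)(328)/(0.0813 − 0.0387) = 26.916/0.042600 = 631.83 atm
a/V_m² = 1.36/(0.0813)² = 205.76 atm
P = 631.83 − 205.76 = 426.1 atm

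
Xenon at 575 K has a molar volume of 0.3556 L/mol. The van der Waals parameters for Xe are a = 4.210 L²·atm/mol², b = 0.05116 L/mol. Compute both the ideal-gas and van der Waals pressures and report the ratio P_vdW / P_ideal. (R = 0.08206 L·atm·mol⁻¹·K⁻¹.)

P_vdW / P_ideal ≈ 0.9171

Ideal: P_ideal = RT/V_m = (0.08206)(575)/0.3556 = 132.690 atm
vdW: P = RT/(V_m − b) − a/V_m² = 47.1845/0.304440 − 4.210/0.126451 = 154.988 − 33.2935 = 121.695 atm
Ratio = 121.695/132.690 = 0.9171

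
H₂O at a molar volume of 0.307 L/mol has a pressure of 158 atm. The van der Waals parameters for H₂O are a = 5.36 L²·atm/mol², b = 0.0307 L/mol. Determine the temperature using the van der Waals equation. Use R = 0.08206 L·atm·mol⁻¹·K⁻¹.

T = (P + a/V_m²)(V_m − b)/R
P + a/V_m² = 158 + 5.36/(0.307)² = 214.87 atm
V_m − b = 0.307 − 0.0307 = 0.27630 L/mol
T = (214.87)(0.27630)/0.08206 = 723.5 K

T ≈ 723.5 K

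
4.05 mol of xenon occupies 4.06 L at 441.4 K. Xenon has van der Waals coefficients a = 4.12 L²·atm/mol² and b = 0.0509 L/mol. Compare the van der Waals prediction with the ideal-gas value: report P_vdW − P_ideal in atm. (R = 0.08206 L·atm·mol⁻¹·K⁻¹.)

Ideal: P_ideal = nRT/V = (4.05)(0.08206)(441.4)/4.06 = 36.1321 atm
vdW: P = nRT/(V − nb) − a n²/V² = 146.696/3.85386 − 67.5783/16.4836 = 38.0647 − 4.09973 = 33.9650 atm
ΔP = 33.9650 − 36.1321 = -2.167 atm

ΔP ≈ -2.167 atm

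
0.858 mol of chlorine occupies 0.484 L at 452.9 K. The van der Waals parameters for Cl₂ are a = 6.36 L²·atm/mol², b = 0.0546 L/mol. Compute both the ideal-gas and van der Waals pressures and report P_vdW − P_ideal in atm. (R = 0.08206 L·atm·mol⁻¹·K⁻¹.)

Ideal: P_ideal = nRT/V = (0.858)(0.08206)(452.9)/0.484 = 65.8834 atm
vdW: P = nRT/(V − nb) − a n²/V² = 31.8875/0.437153 − 4.68200/0.234256 = 72.9436 − 19.9867 = 52.9569 atm
ΔP = 52.9569 − 65.8834 = -12.93 atm

ΔP ≈ -12.93 atm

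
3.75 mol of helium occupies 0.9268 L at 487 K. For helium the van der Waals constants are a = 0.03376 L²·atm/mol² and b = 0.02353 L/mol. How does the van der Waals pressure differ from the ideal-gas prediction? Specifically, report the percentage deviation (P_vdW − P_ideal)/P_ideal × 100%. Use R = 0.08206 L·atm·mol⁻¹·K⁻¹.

10.18 %

Ideal: P_ideal = nRT/V = (3.75)(0.08206)(487)/0.9268 = 161.698 atm
vdW: P = nRT/(V − nb) − a n²/V² = 149.862/0.838563 − 0.474750/0.858958 = 178.713 − 0.552705 = 178.160 atm
% deviation = (178.160 − 161.698)/161.698 × 100% = 10.18%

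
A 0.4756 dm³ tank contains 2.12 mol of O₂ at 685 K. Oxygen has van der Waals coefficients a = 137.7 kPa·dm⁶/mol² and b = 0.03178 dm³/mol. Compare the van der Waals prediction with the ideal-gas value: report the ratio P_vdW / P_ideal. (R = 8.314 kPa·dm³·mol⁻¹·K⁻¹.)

Ideal: P_ideal = nRT/V = (2.12)(8.314)(685)/0.4756 = 25386.0 kPa
vdW: P = nRT/(V − nb) − a n²/V² = 12073.6/0.408226 − 618.879/0.226195 = 29575.8 − 2736.04 = 26839.8 kPa
Ratio = 26839.8/25386.0 = 1.057

P_vdW / P_ideal ≈ 1.057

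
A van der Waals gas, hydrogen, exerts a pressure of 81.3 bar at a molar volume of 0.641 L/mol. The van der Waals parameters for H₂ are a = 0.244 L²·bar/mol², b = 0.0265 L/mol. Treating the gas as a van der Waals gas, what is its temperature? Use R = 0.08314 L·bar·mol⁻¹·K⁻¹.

T ≈ 605.3 K

T = (P + a/V_m²)(V_m − b)/R
P + a/V_m² = 81.3 + 0.244/(0.641)² = 81.894 bar
V_m − b = 0.641 − 0.0265 = 0.61450 L/mol
T = (81.894)(0.61450)/0.08314 = 605.3 K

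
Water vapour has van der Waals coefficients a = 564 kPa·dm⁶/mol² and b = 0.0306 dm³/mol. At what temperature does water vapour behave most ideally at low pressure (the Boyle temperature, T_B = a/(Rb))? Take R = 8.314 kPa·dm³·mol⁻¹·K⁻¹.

T_B ≈ 2217 K

For a van der Waals gas the second virial coefficient B₂ = b − a/(RT) vanishes at T_B = a/(Rb).
T_B = 564/(8.314×0.0306) = 564/0.25441 = 2217 K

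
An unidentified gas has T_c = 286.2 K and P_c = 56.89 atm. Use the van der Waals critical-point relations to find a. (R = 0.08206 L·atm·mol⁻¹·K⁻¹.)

a ≈ 4.090 L²·atm/mol²

From T_c = 8a/(27Rb) and P_c = a/(27b²): a = 27 R² T_c²/(64 P_c).
a = 27×(0.08206)²×(286.2)²/(64×56.89) = 14892/3641.0 = 4.090 L²·atm/mol²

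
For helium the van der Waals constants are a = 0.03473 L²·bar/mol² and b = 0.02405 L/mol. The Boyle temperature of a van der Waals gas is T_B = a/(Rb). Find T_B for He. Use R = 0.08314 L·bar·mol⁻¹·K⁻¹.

T_B ≈ 17.37 K

For a van der Waals gas the second virial coefficient B₂ = b − a/(RT) vanishes at T_B = a/(Rb).
T_B = 0.03473/(0.08314×0.02405) = 0.03473/0.0019995 = 17.37 K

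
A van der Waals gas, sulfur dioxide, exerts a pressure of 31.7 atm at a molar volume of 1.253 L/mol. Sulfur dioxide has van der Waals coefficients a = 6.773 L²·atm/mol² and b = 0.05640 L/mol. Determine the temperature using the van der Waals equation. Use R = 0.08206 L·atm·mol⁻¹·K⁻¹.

T ≈ 525.2 K

T = (P + a/V_m²)(V_m − b)/R
P + a/V_m² = 31.7 + 6.773/(1.253)² = 36.014 atm
V_m − b = 1.253 − 0.05640 = 1.1966 L/mol
T = (36.014)(1.1966)/0.08206 = 525.2 K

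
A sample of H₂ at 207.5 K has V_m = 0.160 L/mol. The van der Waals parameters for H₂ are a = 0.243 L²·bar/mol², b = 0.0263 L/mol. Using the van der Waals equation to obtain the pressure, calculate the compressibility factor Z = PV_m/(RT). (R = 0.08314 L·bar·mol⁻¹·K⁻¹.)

P = RT/(V_m − b) − a/V_m² = (0.08314)(207.5)/(0.160 − 0.0263) − 0.243/(0.160)²
  = 17.252/0.13370 − 9.4922 = 129.04 − 9.4922 = 119.55 bar
Z = PV_m/(RT) = (119.55)(0.160)/((0.08314)(207.5)) = 19.128/17.252 = 1.109

Z ≈ 1.109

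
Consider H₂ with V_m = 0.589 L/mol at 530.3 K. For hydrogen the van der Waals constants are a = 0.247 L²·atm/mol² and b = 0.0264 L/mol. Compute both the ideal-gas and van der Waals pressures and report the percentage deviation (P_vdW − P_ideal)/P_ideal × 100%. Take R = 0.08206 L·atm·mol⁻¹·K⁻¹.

Ideal: P_ideal = RT/V_m = (0.08206)(530.3)/0.589 = 73.8819 atm
vdW: P = RT/(V_m − b) − a/V_m² = 43.5164/0.562600 − 0.247/0.346921 = 77.3487 − 0.711978 = 76.6367 atm
% deviation = (76.6367 − 73.8819)/73.8819 × 100% = 3.73%

3.73 %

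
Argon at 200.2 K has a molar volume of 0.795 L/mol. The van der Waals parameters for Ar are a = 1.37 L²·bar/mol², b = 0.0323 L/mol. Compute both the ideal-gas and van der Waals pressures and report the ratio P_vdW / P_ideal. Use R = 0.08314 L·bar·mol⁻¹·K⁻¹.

Ideal: P_ideal = RT/V_m = (0.08314)(200.2)/0.795 = 20.9366 bar
vdW: P = RT/(V_m − b) − a/V_m² = 16.6446/0.762700 − 1.37/0.632025 = 21.8233 − 2.16764 = 19.6557 bar
Ratio = 19.6557/20.9366 = 0.9388

P_vdW / P_ideal ≈ 0.9388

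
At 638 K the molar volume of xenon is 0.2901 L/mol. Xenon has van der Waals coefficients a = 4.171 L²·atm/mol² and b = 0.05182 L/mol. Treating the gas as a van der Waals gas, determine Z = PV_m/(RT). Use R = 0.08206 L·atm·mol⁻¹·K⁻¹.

P = RT/(V_m − b) − a/V_m² = (0.08206)(638)/(0.2901 − 0.05182) − 4.171/(0.2901)²
  = 52.354/0.23828 − 49.562 = 219.72 − 49.562 = 170.16 atm
Z = PV_m/(RT) = (170.16)(0.2901)/((0.08206)(638)) = 49.363/52.354 = 0.9429

Z ≈ 0.9429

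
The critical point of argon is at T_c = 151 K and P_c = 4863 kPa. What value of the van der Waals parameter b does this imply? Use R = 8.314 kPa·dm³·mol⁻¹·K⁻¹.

b ≈ 0.03227 dm³/mol

From T_c = 8a/(27Rb) and P_c = a/(27b²): b = R T_c/(8 P_c).
b = (8.314)(151)/(8×4863) = 1255.4/38904 = 0.03227 dm³/mol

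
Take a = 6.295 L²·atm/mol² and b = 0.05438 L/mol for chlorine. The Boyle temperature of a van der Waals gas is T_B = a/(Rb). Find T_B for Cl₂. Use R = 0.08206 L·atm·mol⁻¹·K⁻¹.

For a van der Waals gas the second virial coefficient B₂ = b − a/(RT) vanishes at T_B = a/(Rb).
T_B = 6.295/(0.08206×0.05438) = 6.295/0.0044624 = 1411 K

T_B ≈ 1411 K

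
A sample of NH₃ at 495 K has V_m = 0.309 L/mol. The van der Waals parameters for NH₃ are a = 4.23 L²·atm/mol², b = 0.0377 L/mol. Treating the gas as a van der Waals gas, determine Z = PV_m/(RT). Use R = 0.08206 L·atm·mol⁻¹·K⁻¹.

Z ≈ 0.8019

P = RT/(V_m − b) − a/V_m² = (0.08206)(495)/(0.309 − 0.0377) − 4.23/(0.309)²
  = 40.620/0.27130 − 44.302 = 149.72 − 44.302 = 105.42 atm
Z = PV_m/(RT) = (105.42)(0.309)/((0.08206)(495)) = 32.575/40.620 = 0.8019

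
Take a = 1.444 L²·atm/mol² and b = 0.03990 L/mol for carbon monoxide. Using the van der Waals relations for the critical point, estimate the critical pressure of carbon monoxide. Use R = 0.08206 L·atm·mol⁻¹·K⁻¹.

P_c ≈ 33.59 atm

For a van der Waals gas, P_c = a/(27b²).
P_c = 1.444/(27×(0.03990)²) = 1.444/0.042984 = 33.59 atm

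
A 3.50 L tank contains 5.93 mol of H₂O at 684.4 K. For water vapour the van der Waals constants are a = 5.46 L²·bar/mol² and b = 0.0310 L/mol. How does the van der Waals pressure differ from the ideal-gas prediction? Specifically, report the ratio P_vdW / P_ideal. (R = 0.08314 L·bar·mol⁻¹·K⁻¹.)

Ideal: P_ideal = nRT/V = (5.93)(0.08314)(684.4)/3.50 = 96.4066 bar
vdW: P = nRT/(V − nb) − a n²/V² = 337.423/3.31617 − 192.000/12.2500 = 101.751 − 15.6735 = 86.078 bar
Ratio = 86.078/96.4066 = 0.8929

P_vdW / P_ideal ≈ 0.8929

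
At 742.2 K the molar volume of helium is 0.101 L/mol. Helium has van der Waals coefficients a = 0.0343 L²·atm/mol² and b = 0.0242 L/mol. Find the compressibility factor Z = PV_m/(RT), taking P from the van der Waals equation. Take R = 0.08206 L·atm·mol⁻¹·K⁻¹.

Z ≈ 1.310

P = RT/(V_m − b) − a/V_m² = (0.08206)(742.2)/(0.101 − 0.0242) − 0.0343/(0.101)²
  = 60.905/0.076800 − 3.3624 = 793.03 − 3.3624 = 789.67 atm
Z = PV_m/(RT) = (789.67)(0.101)/((0.08206)(742.2)) = 79.757/60.905 = 1.310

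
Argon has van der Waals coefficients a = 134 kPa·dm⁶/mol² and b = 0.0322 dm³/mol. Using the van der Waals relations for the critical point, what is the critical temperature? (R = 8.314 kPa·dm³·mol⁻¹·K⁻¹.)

T_c ≈ 148.3 K

For a van der Waals gas, T_c = 8a/(27Rb).
T_c = 8×134/(27×8.314×0.0322) = 1072.0/7.2282 = 148.3 K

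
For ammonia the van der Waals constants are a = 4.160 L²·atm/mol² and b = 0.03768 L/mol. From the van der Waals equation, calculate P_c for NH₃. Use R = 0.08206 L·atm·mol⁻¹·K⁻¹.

P_c ≈ 108.5 atm

For a van der Waals gas, P_c = a/(27b²).
P_c = 4.160/(27×(0.03768)²) = 4.160/0.038334 = 108.5 atm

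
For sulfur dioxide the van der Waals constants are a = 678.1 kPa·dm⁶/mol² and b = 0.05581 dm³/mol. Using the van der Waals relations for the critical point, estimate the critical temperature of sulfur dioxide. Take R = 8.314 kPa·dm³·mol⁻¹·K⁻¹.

T_c ≈ 433.0 K

For a van der Waals gas, T_c = 8a/(27Rb).
T_c = 8×678.1/(27×8.314×0.05581) = 5424.8/12.528 = 433.0 K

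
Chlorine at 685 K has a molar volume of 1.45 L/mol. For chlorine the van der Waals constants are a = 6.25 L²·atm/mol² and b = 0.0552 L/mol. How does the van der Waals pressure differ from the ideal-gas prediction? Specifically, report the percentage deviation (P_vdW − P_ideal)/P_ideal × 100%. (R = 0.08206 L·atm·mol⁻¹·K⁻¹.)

-3.71 %

Ideal: P_ideal = RT/V_m = (0.08206)(685)/1.45 = 38.7663 atm
vdW: P = RT/(V_m − b) − a/V_m² = 56.2111/1.39480 − 6.25/2.10250 = 40.3005 − 2.97265 = 37.3279 atm
% deviation = (37.3279 − 38.7663)/38.7663 × 100% = -3.71%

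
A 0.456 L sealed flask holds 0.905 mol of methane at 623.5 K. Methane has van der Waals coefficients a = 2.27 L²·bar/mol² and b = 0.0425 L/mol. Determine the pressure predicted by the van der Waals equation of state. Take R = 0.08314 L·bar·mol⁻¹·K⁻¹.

P = nRT/(V − nb) − a n²/V²
nRT/(V − nb) = (0.905)(0.08314)(623.5)/(0.456 − 0.905×0.0425) = 46.913/0.41754 = 112.36 bar
a n²/V² = (2.27)(0.905)²/(0.456)² = 8.9411 bar
P = 112.36 − 8.9411 = 103.4 bar

P ≈ 103.4 bar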